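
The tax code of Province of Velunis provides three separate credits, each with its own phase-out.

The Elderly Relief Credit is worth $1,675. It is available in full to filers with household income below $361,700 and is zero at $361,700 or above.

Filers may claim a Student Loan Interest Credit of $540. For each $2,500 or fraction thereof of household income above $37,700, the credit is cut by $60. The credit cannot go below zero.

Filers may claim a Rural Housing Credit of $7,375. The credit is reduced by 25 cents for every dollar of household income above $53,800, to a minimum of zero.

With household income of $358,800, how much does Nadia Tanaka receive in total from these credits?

$1,675

Elderly Relief Credit: $358,800 is below the $361,700 cutoff, so the full $1,675 applies.
Student Loan Interest Credit: income exceeds $37,700 by $321,100 → 129 increments × $60 = $7,740 ≥ base, so the credit is $0.
Rural Housing Credit: 25% of the $305,000 excess over $53,800 is $76,250 ≥ base, so the credit is $0.
Total: $1,675 + $0 + $0 = $1,675.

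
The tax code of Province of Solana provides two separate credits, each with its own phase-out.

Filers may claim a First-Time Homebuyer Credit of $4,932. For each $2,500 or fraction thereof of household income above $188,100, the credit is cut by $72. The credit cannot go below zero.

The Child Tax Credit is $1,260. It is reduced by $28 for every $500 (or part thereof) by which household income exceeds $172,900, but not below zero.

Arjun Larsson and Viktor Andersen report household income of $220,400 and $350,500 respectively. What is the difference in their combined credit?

$3,744

Arjun ($220,400): First-Time Homebuyer Credit: income exceeds $188,100 by $32,300, which is 13 full-or-partial $2,500 increments; reduction = 13 × $72 = $936, leaving $3,996. Child Tax Credit: income exceeds $172,900 by $47,500 → 95 increments × $28 = $2,660 ≥ base, so the credit is $0. total $3,996 + $0 = $3,996
Viktor ($350,500): First-Time Homebuyer Credit: income exceeds $188,100 by $162,400, which is 65 full-or-partial $2,500 increments; reduction = 65 × $72 = $4,680, leaving $252. Child Tax Credit: income exceeds $172,900 by $177,600 → 356 increments × $28 = $9,968 ≥ base, so the credit is $0. total $252 + $0 = $252
Difference: |$3,996 − $252| = $3,744.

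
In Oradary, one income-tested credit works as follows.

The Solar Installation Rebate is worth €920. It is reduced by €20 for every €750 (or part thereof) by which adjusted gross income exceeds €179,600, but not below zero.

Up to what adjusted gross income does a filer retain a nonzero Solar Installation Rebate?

After 45 increments the reduction is 45 × €20 = €900, leaving €20; one more increment wipes it out. Increment 45 ends at excess 45 × €750 = €33,750, so the highest qualifying income is €179,600 + €33,750 = €213,350.

€213,350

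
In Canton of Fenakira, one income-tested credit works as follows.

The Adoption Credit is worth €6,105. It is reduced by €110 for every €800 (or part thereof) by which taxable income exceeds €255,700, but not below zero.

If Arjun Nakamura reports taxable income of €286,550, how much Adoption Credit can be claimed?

€1,815

Adoption Credit: income exceeds €255,700 by €30,850, which is 39 full-or-partial €800 increments; reduction = 39 × €110 = €4,290, leaving €1,815.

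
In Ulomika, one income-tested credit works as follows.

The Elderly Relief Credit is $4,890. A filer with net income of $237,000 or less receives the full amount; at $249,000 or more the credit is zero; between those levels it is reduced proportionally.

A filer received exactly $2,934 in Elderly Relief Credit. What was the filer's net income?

$241,800

$2,934 is 2,934/4,890 of the full $4,890, so 1,956/4,890 of the $12,000 range has been used: income = $237,000 + $12,000 × 1,956/4,890 = $241,800.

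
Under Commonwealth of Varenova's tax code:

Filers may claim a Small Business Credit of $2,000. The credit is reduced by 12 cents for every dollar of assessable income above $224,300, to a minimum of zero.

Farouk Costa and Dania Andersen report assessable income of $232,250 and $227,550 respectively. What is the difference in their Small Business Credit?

Farouk ($232,250): Small Business Credit: 12% of the $7,950 excess over $224,300 is $954; credit = $2,000 − $954 = $1,046.
Dania ($227,550): Small Business Credit: 12% of the $3,250 excess over $224,300 is $390; credit = $2,000 − $390 = $1,610.
Difference: |$1,046 − $1,610| = $564.

$564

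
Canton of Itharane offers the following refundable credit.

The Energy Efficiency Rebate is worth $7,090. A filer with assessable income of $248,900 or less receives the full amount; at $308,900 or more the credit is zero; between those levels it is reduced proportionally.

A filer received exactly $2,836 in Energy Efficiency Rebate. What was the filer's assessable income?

$284,900

$2,836 is 2,836/7,090 of the full $7,090, so 4,254/7,090 of the $60,000 range has been used: income = $248,900 + $60,000 × 4,254/7,090 = $284,900.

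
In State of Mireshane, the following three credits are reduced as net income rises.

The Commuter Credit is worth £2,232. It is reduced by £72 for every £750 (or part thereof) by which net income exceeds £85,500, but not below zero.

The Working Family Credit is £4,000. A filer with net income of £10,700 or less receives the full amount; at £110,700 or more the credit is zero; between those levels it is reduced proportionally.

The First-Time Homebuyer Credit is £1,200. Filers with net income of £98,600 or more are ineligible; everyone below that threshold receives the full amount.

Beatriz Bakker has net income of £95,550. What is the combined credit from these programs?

Commuter Credit: income exceeds £85,500 by £10,050, which is 14 full-or-partial £750 increments; reduction = 14 × £72 = £1,008, leaving £1,224.
Working Family Credit: £95,550 is £84,850 into a £100,000 phase-out range, leaving 15,150/100,000 of the credit: £4,000 × 15,150/100,000 = £606.
First-Time Homebuyer Credit: £95,550 is below the £98,600 cutoff, so the full £1,200 applies.
Total: £1,224 + £606 + £1,200 = £3,030.

£3,030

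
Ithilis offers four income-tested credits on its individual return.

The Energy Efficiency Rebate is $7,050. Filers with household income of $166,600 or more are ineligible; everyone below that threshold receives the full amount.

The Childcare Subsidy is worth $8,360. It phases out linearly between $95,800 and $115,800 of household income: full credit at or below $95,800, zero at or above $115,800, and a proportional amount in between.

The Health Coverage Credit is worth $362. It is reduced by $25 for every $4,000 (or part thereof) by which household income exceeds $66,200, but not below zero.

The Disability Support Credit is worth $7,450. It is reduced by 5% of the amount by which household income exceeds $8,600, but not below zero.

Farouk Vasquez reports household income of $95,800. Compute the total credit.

$18,662

Energy Efficiency Rebate: $95,800 is below the $166,600 cutoff, so the full $7,050 applies.
Childcare Subsidy: $95,800 is at or below the $95,800 threshold, so the full $8,360 applies.
Health Coverage Credit: income exceeds $66,200 by $29,600, which is 8 full-or-partial $4,000 increments; reduction = 8 × $25 = $200, leaving $162.
Disability Support Credit: 5% of the $87,200 excess over $8,600 is $4,360; credit = $7,450 − $4,360 = $3,090.
Total: $7,050 + $8,360 + $162 + $3,090 = $18,662.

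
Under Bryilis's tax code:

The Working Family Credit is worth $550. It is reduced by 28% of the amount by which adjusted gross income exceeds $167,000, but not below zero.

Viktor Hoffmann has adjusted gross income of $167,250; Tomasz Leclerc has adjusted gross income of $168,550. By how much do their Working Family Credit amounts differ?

$364

Viktor ($167,250): Working Family Credit: 28% of the $250 excess over $167,000 is $70; credit = $550 − $70 = $480.
Tomasz ($168,550): Working Family Credit: 28% of the $1,550 excess over $167,000 is $434; credit = $550 − $434 = $116.
Difference: |$480 − $116| = $364.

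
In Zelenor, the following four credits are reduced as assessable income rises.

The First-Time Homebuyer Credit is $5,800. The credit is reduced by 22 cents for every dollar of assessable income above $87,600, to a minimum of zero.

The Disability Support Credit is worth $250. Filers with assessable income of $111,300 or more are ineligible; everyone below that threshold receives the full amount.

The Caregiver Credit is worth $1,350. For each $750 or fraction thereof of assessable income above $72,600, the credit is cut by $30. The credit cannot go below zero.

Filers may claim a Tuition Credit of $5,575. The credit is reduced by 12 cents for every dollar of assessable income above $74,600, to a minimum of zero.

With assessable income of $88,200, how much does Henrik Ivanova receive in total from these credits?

$10,581

First-Time Homebuyer Credit: 22% of the $600 excess over $87,600 is $132; credit = $5,800 − $132 = $5,668.
Disability Support Credit: $88,200 is below the $111,300 cutoff, so the full $250 applies.
Caregiver Credit: income exceeds $72,600 by $15,600, which is 21 full-or-partial $750 increments; reduction = 21 × $30 = $630, leaving $720.
Tuition Credit: 12% of the $13,600 excess over $74,600 is $1,632; credit = $5,575 − $1,632 = $3,943.
Total: $5,668 + $250 + $720 + $3,943 = $10,581.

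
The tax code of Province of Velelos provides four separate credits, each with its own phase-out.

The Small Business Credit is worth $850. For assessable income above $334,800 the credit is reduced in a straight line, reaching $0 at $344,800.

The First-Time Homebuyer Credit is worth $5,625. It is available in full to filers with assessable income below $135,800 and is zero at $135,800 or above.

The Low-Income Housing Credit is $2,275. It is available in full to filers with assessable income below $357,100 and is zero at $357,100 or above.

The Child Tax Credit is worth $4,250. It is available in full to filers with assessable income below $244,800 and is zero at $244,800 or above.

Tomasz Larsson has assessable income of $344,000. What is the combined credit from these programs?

Small Business Credit: $344,000 is $9,200 into a $10,000 phase-out range, leaving 800/10,000 of the credit: $850 × 800/10,000 = $68.
First-Time Homebuyer Credit: $344,000 meets or exceeds the $135,800 cutoff, so the credit is $0.
Low-Income Housing Credit: $344,000 is below the $357,100 cutoff, so the full $2,275 applies.
Child Tax Credit: $344,000 meets or exceeds the $244,800 cutoff, so the credit is $0.
Total: $68 + $0 + $2,275 + $0 = $2,343.

$2,343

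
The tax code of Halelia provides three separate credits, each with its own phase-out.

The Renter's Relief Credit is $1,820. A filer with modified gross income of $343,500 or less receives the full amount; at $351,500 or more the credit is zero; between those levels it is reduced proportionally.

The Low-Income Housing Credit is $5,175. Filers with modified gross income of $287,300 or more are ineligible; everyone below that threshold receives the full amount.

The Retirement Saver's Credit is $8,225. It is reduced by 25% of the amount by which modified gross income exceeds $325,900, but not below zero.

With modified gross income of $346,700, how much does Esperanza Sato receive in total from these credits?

$4,117

Renter's Relief Credit: $346,700 is $3,200 into a $8,000 phase-out range, leaving 4,800/8,000 of the credit: $1,820 × 4,800/8,000 = $1,092.
Low-Income Housing Credit: $346,700 meets or exceeds the $287,300 cutoff, so the credit is $0.
Retirement Saver's Credit: 25% of the $20,800 excess over $325,900 is $5,200; credit = $8,225 − $5,200 = $3,025.
Total: $1,092 + $0 + $3,025 = $4,117.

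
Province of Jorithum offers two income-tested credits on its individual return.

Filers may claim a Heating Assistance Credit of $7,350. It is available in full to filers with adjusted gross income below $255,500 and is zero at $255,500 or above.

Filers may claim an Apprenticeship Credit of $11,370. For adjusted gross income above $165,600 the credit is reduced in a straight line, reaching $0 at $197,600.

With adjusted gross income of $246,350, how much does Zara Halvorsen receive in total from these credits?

$7,350

Heating Assistance Credit: $246,350 is below the $255,500 cutoff, so the full $7,350 applies.
Apprenticeship Credit: $246,350 is at or above $197,600, so the credit is $0.
Total: $7,350 + $0 = $7,350.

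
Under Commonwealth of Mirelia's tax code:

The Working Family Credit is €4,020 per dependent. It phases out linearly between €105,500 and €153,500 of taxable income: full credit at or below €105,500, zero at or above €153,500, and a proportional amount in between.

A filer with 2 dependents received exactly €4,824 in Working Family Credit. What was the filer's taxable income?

€124,700

Full credit = 2 × €4,020 = €8,040.
€4,824 is 4,824/8,040 of the full €8,040, so 3,216/8,040 of the €48,000 range has been used: income = €105,500 + €48,000 × 3,216/8,040 = €124,700.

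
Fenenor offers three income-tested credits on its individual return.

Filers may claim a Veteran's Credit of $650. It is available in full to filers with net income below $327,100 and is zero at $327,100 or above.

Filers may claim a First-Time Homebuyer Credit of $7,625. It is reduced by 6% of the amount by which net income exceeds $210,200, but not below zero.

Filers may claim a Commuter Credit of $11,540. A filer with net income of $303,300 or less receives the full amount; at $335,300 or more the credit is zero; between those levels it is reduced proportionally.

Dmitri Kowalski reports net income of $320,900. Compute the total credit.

$6,826

Veteran's Credit: $320,900 is below the $327,100 cutoff, so the full $650 applies.
First-Time Homebuyer Credit: 6% of the $110,700 excess over $210,200 is $6,642; credit = $7,625 − $6,642 = $983.
Commuter Credit: $320,900 is $17,600 into a $32,000 phase-out range, leaving 14,400/32,000 of the credit: $11,540 × 14,400/32,000 = $5,193.
Total: $650 + $983 + $5,193 = $6,826.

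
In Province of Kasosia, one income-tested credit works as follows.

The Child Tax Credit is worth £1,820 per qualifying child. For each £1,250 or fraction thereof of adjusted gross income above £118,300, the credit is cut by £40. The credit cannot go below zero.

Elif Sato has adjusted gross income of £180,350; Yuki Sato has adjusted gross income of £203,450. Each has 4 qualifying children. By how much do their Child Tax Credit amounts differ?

Elif (£180,350): Child Tax Credit: base = 4 × £1,820 = £7,280. income exceeds £118,300 by £62,050, which is 50 full-or-partial £1,250 increments; reduction = 50 × £40 = £2,000, leaving £5,280.
Yuki (£203,450): Child Tax Credit: base = 4 × £1,820 = £7,280. income exceeds £118,300 by £85,150, which is 69 full-or-partial £1,250 increments; reduction = 69 × £40 = £2,760, leaving £4,520.
Difference: |£5,280 − £4,520| = £760.

£760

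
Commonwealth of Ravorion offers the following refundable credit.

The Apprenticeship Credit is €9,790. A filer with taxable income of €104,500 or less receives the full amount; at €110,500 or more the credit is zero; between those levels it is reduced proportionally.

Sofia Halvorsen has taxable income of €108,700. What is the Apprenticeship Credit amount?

€2,937

Apprenticeship Credit: €108,700 is €4,200 into a €6,000 phase-out range, leaving 1,800/6,000 of the credit: €9,790 × 1,800/6,000 = €2,937.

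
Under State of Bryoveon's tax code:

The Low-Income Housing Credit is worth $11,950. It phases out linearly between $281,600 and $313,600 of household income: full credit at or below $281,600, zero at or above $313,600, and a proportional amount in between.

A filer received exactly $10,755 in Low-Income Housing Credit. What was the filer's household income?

$10,755 is 10,755/11,950 of the full $11,950, so 1,195/11,950 of the $32,000 range has been used: income = $281,600 + $32,000 × 1,195/11,950 = $284,800.

$284,800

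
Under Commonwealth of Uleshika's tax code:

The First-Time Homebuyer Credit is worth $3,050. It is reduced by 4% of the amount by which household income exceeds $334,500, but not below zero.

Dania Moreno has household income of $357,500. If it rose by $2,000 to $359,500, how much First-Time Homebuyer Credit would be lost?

At $357,500 — 4% of the $23,000 excess over $334,500 is $920; credit = $3,050 − $920 = $2,130.
At $359,500 — 4% of the $25,000 excess over $334,500 is $1,000; credit = $3,050 − $1,000 = $2,050.
Lost: $2,130 − $2,050 = $80.

$80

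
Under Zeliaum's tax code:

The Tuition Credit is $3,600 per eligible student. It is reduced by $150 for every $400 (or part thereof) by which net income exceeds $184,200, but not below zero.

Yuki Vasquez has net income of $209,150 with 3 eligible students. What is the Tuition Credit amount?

Tuition Credit: base = 3 × $3,600 = $10,800. income exceeds $184,200 by $24,950, which is 63 full-or-partial $400 increments; reduction = 63 × $150 = $9,450, leaving $1,350.

$1,350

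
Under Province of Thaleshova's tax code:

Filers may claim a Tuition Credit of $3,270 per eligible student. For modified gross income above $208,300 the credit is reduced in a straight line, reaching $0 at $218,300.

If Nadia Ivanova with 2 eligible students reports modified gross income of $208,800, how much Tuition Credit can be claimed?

$6,213

Tuition Credit: base = 2 × $3,270 = $6,540. $208,800 is $500 into a $10,000 phase-out range, leaving 9,500/10,000 of the credit: $6,540 × 9,500/10,000 = $6,213.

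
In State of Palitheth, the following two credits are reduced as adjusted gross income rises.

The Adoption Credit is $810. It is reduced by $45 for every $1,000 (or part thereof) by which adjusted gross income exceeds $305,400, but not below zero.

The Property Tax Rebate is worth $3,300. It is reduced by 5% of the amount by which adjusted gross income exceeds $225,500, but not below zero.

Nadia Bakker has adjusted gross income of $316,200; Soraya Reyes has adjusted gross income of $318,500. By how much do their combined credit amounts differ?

Nadia ($316,200): Adoption Credit: income exceeds $305,400 by $10,800, which is 11 full-or-partial $1,000 increments; reduction = 11 × $45 = $495, leaving $315. Property Tax Rebate: 5% of the $90,700 excess over $225,500 is $4,535 ≥ base, so the credit is $0. total $315 + $0 = $315
Soraya ($318,500): Adoption Credit: income exceeds $305,400 by $13,100, which is 14 full-or-partial $1,000 increments; reduction = 14 × $45 = $630, leaving $180. Property Tax Rebate: 5% of the $93,000 excess over $225,500 is $4,650 ≥ base, so the credit is $0. total $180 + $0 = $180
Difference: |$315 − $180| = $135.

$135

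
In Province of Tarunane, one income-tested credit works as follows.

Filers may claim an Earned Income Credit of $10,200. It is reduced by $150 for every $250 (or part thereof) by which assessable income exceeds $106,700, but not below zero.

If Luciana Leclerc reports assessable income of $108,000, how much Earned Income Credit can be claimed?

Earned Income Credit: income exceeds $106,700 by $1,300, which is 6 full-or-partial $250 increments; reduction = 6 × $150 = $900, leaving $9,300.

$9,300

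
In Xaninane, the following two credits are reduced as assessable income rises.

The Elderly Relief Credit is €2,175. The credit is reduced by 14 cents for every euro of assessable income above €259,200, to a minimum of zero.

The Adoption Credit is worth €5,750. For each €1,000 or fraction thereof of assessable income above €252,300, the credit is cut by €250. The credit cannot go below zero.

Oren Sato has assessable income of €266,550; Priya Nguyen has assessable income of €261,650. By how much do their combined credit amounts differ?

€1,936

Oren (€266,550): Elderly Relief Credit: 14% of the €7,350 excess over €259,200 is €1,029; credit = €2,175 − €1,029 = €1,146. Adoption Credit: income exceeds €252,300 by €14,250, which is 15 full-or-partial €1,000 increments; reduction = 15 × €250 = €3,750, leaving €2,000. total €1,146 + €2,000 = €3,146
Priya (€261,650): Elderly Relief Credit: 14% of the €2,450 excess over €259,200 is €343; credit = €2,175 − €343 = €1,832. Adoption Credit: income exceeds €252,300 by €9,350, which is 10 full-or-partial €1,000 increments; reduction = 10 × €250 = €2,500, leaving €3,250. total €1,832 + €3,250 = €5,082
Difference: |€3,146 − €5,082| = €1,936.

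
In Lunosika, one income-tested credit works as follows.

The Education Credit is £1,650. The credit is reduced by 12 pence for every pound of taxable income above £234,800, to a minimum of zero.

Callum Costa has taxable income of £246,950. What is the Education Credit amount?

Education Credit: 12% of the £12,150 excess over £234,800 is £1,458; credit = £1,650 − £1,458 = £192.

£192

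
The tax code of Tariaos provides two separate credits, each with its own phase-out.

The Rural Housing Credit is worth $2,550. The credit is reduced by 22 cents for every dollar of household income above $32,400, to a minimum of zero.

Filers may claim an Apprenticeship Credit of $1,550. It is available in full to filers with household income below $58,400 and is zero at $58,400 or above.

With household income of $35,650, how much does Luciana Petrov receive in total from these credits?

Rural Housing Credit: 22% of the $3,250 excess over $32,400 is $715; credit = $2,550 − $715 = $1,835.
Apprenticeship Credit: $35,650 is below the $58,400 cutoff, so the full $1,550 applies.
Total: $1,835 + $1,550 = $3,385.

$3,385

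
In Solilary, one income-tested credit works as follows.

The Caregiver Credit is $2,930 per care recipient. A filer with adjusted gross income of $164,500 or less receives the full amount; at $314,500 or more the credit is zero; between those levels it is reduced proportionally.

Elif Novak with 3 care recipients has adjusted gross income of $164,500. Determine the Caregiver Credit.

Caregiver Credit: base = 3 × $2,930 = $8,790. $164,500 is at or below the $164,500 threshold, so the full $8,790 applies.

$8,790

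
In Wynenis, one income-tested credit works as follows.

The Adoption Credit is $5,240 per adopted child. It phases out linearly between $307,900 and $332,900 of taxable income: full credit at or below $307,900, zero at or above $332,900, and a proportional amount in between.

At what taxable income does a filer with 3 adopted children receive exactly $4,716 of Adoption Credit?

$325,400

Full credit = 3 × $5,240 = $15,720.
$4,716 is 4,716/15,720 of the full $15,720, so 11,004/15,720 of the $25,000 range has been used: income = $307,900 + $25,000 × 11,004/15,720 = $325,400.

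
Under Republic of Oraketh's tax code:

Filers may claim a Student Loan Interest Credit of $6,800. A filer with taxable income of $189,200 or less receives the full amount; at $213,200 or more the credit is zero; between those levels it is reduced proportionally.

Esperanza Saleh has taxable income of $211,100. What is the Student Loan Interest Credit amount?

Student Loan Interest Credit: $211,100 is $21,900 into a $24,000 phase-out range, leaving 2,100/24,000 of the credit: $6,800 × 2,100/24,000 = $595.

$595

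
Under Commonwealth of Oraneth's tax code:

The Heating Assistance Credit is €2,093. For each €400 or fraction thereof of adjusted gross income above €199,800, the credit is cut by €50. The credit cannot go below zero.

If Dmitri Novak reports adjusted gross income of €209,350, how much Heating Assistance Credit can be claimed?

Heating Assistance Credit: income exceeds €199,800 by €9,550, which is 24 full-or-partial €400 increments; reduction = 24 × €50 = €1,200, leaving €893.

€893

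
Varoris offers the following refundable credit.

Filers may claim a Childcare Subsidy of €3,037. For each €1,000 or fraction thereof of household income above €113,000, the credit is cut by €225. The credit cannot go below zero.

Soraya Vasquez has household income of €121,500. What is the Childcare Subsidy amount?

€1,012

Childcare Subsidy: income exceeds €113,000 by €8,500, which is 9 full-or-partial €1,000 increments; reduction = 9 × €225 = €2,025, leaving €1,012.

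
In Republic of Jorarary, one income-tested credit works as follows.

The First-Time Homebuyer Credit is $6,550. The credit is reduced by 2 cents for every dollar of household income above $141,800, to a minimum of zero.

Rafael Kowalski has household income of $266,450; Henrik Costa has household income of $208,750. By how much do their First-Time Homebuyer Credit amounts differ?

Rafael ($266,450): First-Time Homebuyer Credit: 2% of the $124,650 excess over $141,800 is $2,493; credit = $6,550 − $2,493 = $4,057.
Henrik ($208,750): First-Time Homebuyer Credit: 2% of the $66,950 excess over $141,800 is $1,339; credit = $6,550 − $1,339 = $5,211.
Difference: |$4,057 − $5,211| = $1,154.

$1,154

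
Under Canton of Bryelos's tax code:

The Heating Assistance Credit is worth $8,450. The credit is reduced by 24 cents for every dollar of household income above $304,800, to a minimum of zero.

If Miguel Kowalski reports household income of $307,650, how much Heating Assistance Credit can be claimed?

$7,766

Heating Assistance Credit: 24% of the $2,850 excess over $304,800 is $684; credit = $8,450 − $684 = $7,766.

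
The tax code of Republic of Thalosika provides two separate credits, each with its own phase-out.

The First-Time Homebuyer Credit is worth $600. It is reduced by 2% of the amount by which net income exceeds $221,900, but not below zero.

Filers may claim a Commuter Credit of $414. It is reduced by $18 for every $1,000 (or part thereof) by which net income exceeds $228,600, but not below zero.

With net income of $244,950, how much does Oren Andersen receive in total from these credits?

First-Time Homebuyer Credit: 2% of the $23,050 excess over $221,900 is $461; credit = $600 − $461 = $139.
Commuter Credit: income exceeds $228,600 by $16,350, which is 17 full-or-partial $1,000 increments; reduction = 17 × $18 = $306, leaving $108.
Total: $139 + $108 = $247.

$247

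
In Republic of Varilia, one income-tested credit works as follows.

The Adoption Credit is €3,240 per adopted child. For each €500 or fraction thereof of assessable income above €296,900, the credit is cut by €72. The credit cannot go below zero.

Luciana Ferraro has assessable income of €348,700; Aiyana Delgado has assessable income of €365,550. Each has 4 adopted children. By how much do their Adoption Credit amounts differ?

€2,448

Luciana (€348,700): Adoption Credit: base = 4 × €3,240 = €12,960. income exceeds €296,900 by €51,800, which is 104 full-or-partial €500 increments; reduction = 104 × €72 = €7,488, leaving €5,472.
Aiyana (€365,550): Adoption Credit: base = 4 × €3,240 = €12,960. income exceeds €296,900 by €68,650, which is 138 full-or-partial €500 increments; reduction = 138 × €72 = €9,936, leaving €3,024.
Difference: |€5,472 − €3,024| = €2,448.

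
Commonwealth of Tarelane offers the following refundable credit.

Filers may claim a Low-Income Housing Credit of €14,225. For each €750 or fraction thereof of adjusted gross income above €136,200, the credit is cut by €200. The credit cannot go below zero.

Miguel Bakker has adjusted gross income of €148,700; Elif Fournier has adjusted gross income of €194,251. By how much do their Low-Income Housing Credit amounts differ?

€10,825

Miguel (€148,700): Low-Income Housing Credit: income exceeds €136,200 by €12,500, which is 17 full-or-partial €750 increments; reduction = 17 × €200 = €3,400, leaving €10,825.
Elif (€194,251): Low-Income Housing Credit: income exceeds €136,200 by €58,051 → 78 increments × €200 = €15,600 ≥ base, so the credit is €0.
Difference: |€10,825 − €0| = €10,825.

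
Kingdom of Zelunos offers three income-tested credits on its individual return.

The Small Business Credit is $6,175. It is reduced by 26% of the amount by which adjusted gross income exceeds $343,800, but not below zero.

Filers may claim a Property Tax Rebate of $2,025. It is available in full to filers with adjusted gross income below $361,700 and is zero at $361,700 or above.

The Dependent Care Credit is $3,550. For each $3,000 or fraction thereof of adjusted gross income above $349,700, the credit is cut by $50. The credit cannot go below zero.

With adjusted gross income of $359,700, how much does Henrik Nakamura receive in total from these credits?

Small Business Credit: 26% of the $15,900 excess over $343,800 is $4,134; credit = $6,175 − $4,134 = $2,041.
Property Tax Rebate: $359,700 is below the $361,700 cutoff, so the full $2,025 applies.
Dependent Care Credit: income exceeds $349,700 by $10,000, which is 4 full-or-partial $3,000 increments; reduction = 4 × $50 = $200, leaving $3,350.
Total: $2,041 + $2,025 + $3,350 = $7,416.

$7,416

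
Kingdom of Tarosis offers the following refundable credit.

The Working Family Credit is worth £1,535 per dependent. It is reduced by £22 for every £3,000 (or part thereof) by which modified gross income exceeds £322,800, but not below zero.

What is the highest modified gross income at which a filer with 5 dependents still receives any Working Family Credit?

£1,366,800

Full credit = 5 × £1,535 = £7,675.
After 348 increments the reduction is 348 × £22 = £7,656, leaving £19; one more increment wipes it out. Increment 348 ends at excess 348 × £3,000 = £1,044,000, so the highest qualifying income is £322,800 + £1,044,000 = £1,366,800.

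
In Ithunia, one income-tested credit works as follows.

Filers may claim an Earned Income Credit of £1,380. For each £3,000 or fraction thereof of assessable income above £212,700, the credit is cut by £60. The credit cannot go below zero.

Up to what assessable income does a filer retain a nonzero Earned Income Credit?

£278,700

After 22 increments the reduction is 22 × £60 = £1,320, leaving £60; one more increment wipes it out. Increment 22 ends at excess 22 × £3,000 = £66,000, so the highest qualifying income is £212,700 + £66,000 = £278,700.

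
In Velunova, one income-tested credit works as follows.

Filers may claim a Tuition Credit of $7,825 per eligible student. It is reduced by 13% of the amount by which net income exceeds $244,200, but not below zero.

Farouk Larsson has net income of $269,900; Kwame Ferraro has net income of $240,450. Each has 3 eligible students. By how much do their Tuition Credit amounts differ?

Farouk ($269,900): Tuition Credit: base = 3 × $7,825 = $23,475. 13% of the $25,700 excess over $244,200 is $3,341; credit = $23,475 − $3,341 = $20,134.
Kwame ($240,450): Tuition Credit: base = 3 × $7,825 = $23,475. $240,450 is at or below the $244,200 threshold, so the full $23,475 applies.
Difference: |$20,134 − $23,475| = $3,341.

$3,341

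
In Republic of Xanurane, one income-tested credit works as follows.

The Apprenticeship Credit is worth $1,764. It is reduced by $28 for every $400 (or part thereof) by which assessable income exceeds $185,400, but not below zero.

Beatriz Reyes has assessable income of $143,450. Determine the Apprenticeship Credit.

$1,764

Apprenticeship Credit: $143,450 is at or below the $185,400 threshold, so the full $1,764 applies.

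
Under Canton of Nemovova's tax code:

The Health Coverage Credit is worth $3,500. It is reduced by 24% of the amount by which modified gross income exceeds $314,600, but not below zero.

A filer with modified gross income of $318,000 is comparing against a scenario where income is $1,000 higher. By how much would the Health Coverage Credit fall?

$240

At $318,000 — 24% of the $3,400 excess over $314,600 is $816; credit = $3,500 − $816 = $2,684.
At $319,000 — 24% of the $4,400 excess over $314,600 is $1,056; credit = $3,500 − $1,056 = $2,444.
Lost: $2,684 − $2,444 = $240.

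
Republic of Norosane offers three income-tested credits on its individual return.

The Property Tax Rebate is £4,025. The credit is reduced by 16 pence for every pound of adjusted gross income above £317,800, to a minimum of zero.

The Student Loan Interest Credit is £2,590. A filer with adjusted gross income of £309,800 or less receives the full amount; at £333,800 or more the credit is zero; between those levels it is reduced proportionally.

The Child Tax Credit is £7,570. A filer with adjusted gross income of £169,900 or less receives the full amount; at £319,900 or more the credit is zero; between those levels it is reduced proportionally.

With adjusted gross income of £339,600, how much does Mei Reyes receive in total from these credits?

£537

Property Tax Rebate: 16% of the £21,800 excess over £317,800 is £3,488; credit = £4,025 − £3,488 = £537.
Student Loan Interest Credit: £339,600 is at or above £333,800, so the credit is £0.
Child Tax Credit: £339,600 is at or above £319,900, so the credit is £0.
Total: £537 + £0 + £0 = £537.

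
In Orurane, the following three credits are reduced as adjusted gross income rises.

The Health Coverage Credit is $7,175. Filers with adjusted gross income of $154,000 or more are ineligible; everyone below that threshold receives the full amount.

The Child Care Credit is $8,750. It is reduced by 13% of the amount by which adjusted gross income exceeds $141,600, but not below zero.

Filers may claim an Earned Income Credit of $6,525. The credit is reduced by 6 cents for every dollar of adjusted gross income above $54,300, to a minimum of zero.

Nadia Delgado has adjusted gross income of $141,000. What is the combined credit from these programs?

Health Coverage Credit: $141,000 is below the $154,000 cutoff, so the full $7,175 applies.
Child Care Credit: $141,000 is at or below the $141,600 threshold, so the full $8,750 applies.
Earned Income Credit: 6% of the $86,700 excess over $54,300 is $5,202; credit = $6,525 − $5,202 = $1,323.
Total: $7,175 + $8,750 + $1,323 = $17,248.

$17,248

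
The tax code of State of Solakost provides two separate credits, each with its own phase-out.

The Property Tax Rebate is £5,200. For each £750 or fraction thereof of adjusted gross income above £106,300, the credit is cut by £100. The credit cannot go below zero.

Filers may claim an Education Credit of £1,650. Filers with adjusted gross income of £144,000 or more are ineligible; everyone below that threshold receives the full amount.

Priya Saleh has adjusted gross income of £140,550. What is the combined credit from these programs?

Property Tax Rebate: income exceeds £106,300 by £34,250, which is 46 full-or-partial £750 increments; reduction = 46 × £100 = £4,600, leaving £600.
Education Credit: £140,550 is below the £144,000 cutoff, so the full £1,650 applies.
Total: £600 + £1,650 = £2,250.

£2,250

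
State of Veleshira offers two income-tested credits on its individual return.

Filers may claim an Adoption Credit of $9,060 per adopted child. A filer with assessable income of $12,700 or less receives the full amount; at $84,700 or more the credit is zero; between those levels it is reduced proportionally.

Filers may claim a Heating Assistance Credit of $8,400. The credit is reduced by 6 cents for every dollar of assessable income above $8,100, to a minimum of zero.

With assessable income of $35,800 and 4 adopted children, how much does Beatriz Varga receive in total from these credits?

$31,351

Adoption Credit: base = 4 × $9,060 = $36,240. $35,800 is $23,100 into a $72,000 phase-out range, leaving 48,900/72,000 of the credit: $36,240 × 48,900/72,000 = $24,613.
Heating Assistance Credit: 6% of the $27,700 excess over $8,100 is $1,662; credit = $8,400 − $1,662 = $6,738.
Total: $24,613 + $6,738 = $31,351.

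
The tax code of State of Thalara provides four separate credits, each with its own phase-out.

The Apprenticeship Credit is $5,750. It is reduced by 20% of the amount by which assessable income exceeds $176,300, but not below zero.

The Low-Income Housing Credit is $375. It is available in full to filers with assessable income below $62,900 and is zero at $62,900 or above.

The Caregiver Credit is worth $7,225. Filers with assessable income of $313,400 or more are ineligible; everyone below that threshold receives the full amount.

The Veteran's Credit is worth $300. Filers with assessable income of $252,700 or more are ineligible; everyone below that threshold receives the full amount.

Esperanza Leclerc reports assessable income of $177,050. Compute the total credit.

$13,125

Apprenticeship Credit: 20% of the $750 excess over $176,300 is $150; credit = $5,750 − $150 = $5,600.
Low-Income Housing Credit: $177,050 meets or exceeds the $62,900 cutoff, so the credit is $0.
Caregiver Credit: $177,050 is below the $313,400 cutoff, so the full $7,225 applies.
Veteran's Credit: $177,050 is below the $252,700 cutoff, so the full $300 applies.
Total: $5,600 + $0 + $7,225 + $300 = $13,125.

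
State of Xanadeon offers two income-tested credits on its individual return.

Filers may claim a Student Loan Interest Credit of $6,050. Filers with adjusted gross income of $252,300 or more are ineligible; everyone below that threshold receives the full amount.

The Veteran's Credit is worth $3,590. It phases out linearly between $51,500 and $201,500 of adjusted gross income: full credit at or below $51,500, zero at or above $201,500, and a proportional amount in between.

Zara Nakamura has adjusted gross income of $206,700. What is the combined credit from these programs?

$6,050

Student Loan Interest Credit: $206,700 is below the $252,300 cutoff, so the full $6,050 applies.
Veteran's Credit: $206,700 is at or above $201,500, so the credit is $0.
Total: $6,050 + $0 = $6,050.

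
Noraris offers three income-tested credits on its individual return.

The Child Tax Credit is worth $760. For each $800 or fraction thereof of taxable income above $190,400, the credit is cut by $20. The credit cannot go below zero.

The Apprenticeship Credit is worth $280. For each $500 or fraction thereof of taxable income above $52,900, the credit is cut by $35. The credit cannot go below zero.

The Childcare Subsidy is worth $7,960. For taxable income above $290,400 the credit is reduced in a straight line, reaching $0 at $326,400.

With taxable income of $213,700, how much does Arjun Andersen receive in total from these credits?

$8,120

Child Tax Credit: income exceeds $190,400 by $23,300, which is 30 full-or-partial $800 increments; reduction = 30 × $20 = $600, leaving $160.
Apprenticeship Credit: income exceeds $52,900 by $160,800 → 322 increments × $35 = $11,270 ≥ base, so the credit is $0.
Childcare Subsidy: $213,700 is at or below the $290,400 threshold, so the full $7,960 applies.
Total: $160 + $0 + $7,960 = $8,120.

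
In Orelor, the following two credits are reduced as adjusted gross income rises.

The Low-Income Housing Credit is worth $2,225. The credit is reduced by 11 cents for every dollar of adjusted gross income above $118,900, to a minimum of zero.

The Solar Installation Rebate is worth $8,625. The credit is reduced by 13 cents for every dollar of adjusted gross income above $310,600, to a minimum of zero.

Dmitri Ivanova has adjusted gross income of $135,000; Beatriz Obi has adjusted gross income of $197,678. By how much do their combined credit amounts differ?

$454

Dmitri ($135,000): Low-Income Housing Credit: 11% of the $16,100 excess over $118,900 is $1,771; credit = $2,225 − $1,771 = $454. Solar Installation Rebate: $135,000 is at or below the $310,600 threshold, so the full $8,625 applies. total $454 + $8,625 = $9,079
Beatriz ($197,678): Low-Income Housing Credit: 11% of the $78,778 excess over $118,900 is $8,665.58 ≥ base, so the credit is $0. Solar Installation Rebate: $197,678 is at or below the $310,600 threshold, so the full $8,625 applies. total $0 + $8,625 = $8,625
Difference: |$9,079 − $8,625| = $454.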